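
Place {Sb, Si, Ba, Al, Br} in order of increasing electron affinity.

Ba < Al < Sb < Si < Br

Al is in period 3, group 13; Si is in period 3, group 14; Br is in period 4, group 17; Sb is in period 5, group 15; Ba is in period 6, group 2.
Adding an electron releases more energy for atoms nearer the top right (short of the noble gases).
Here both period and group differ, so the two effects have to be weighed against each other.
Al > Ba: relative to Ba, both the across-period and down-group shifts push Al's electron affinity up.
Sb > Al: the two effects oppose for this pair; the across-period effect wins (103 vs 42 kJ/mol).
Si > Sb: the two effects oppose for this pair; the down-group effect wins (134 vs 103 kJ/mol).
Br > Si: period and group pull opposite ways; the across-period shift dominates (325 vs 134 kJ/mol).
Approximate values (kJ/mol): Al 42, Si 134, Br 325, Sb 103, Ba 14.
So from lowest to highest: Ba < Al < Sb < Si < Br.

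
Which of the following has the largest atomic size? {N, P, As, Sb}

Sb

N is in period 2, group 15; P is in period 3, group 15; As is in period 4, group 15; Sb is in period 5, group 15.
Across a period the added protons contract the valence shell; down a group each new principal shell makes the atom larger.
All are in group 15, so atomic radius increases down the group.
The largest atomic size among these belongs to Sb.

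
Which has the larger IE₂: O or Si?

O

The second ionization energy removes an electron from the +1 ion. For each element: O⁺ still has 5 valence electrons; Si⁺ still has 3 valence electrons.
All are still removing valence electrons, so compare the +1 ions as you would atoms: IE_2 generally rises across a period (higher Z_eff) and falls down a group (larger shell), subject to the usual subshell exceptions.
Valence configurations: O⁺ [He]2s²2p³, Si⁺ [Ne]3s²3p¹.
Approximate IE_2 values (kJ/mol): O 3388, Si 1577.
Overall IE_2 order: Si < O.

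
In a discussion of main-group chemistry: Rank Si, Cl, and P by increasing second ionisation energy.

Si < P < Cl

The second ionization energy removes an electron from the +1 ion. For each element: Si⁺ still has 3 valence electrons; Cl⁺ still has 6 valence electrons; P⁺ still has 4 valence electrons.
All are still removing valence electrons, so compare the +1 ions as you would atoms: IE_2 generally rises across a period (higher Z_eff) and falls down a group (larger shell), subject to the usual subshell exceptions.
Valence configurations: Si⁺ [Ne]3s²3p¹, Cl⁺ [Ne]3s²3p⁴, P⁺ [Ne]3s²3p².
Approximate IE_2 values (kJ/mol): Si 1577, Cl 2298, P 1907.
Overall IE_2 order: Si < P < Cl.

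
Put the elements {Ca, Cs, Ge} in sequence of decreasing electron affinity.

Ca is in period 4, group 2; Ge is in period 4, group 14; Cs is in period 6, group 1.
EA tends to increase across a period and decrease down a group, though the pattern is less regular than for IE or radius.
These span different periods and groups, so the two trends combine.
Cs > Ca: this pair runs against the simple trend — see the exception note.
Ge > Cs: both effects reinforce here, so Ge is clearly the higher of the two.
Note the exception: Cs has a higher electron affinity than Ca, contrary to the simple trend — adding an electron to Ca (ns²) has to open a new, higher-energy np subshell, which is unfavourable.
Approximate values (kJ/mol): Ca 2, Ge 119, Cs 46.
So from highest to lowest: Ge > Cs > Ca.

Ge > Cs > Ca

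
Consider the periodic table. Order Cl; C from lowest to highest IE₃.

After 2 electrons have been removed, what remains? Cl²⁺ still has 5 valence electrons; C²⁺ still has 2 valence electrons.
All are still removing valence electrons, so compare the +2 ions as you would atoms: IE_3 generally rises across a period (higher Z_eff) and falls down a group (larger shell), subject to the usual subshell exceptions.
Valence configurations: Cl²⁺ [Ne]3s²3p³, C²⁺ [He]2s².
Tabulated IE_3 (kJ/mol): Cl 3822, C 4620.
So the third ionization energies run Cl < C.

Cl < C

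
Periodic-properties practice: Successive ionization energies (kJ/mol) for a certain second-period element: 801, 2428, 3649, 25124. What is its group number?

Group 13

Look for the largest jump between consecutive ionization energies: IE4/IE3 ≈ 6.9, far larger than any earlier ratio.
That jump marks the point where a core electron is being removed. So the atom has 3 valence electrons.
A main-group element with 3 valence electrons is in group 13.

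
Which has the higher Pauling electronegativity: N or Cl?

N is in period 2, group 15; Cl is in period 3, group 17.
Atoms toward the upper right of the periodic table pull bonding electrons most strongly.
Here both period and group differ, so the two effects have to be weighed against each other.
Cl > N: period and group pull opposite ways; the across-period shift dominates (3.16 vs 3.04).
Tabulated electronegativity (Pauling): N 3.04, Cl 3.16.
So Cl has the higher Pauling electronegativity (Cl > N).

Cl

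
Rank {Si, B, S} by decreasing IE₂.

Consider each +1 ion: Si⁺ still has 3 valence electrons; B⁺ still has 2 valence electrons; S⁺ still has 5 valence electrons.
All are still removing valence electrons, so compare the +1 ions as you would atoms: IE_2 generally rises across a period (higher Z_eff) and falls down a group (larger shell), subject to the usual subshell exceptions.
Valence configurations: Si⁺ [Ne]3s²3p¹, B⁺ [He]2s², S⁺ [Ne]3s²3p³.
Approximate IE_2 values (kJ/mol): Si 1577, B 2427, S 2252.
So the second ionization energies run Si < S < B.

B > S > Si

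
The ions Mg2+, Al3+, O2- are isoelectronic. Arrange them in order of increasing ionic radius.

Al3+, Mg2+, O2-

All of these have 10 electrons, so size is governed by nuclear charge alone: the more protons, the stronger the pull on the same electron cloud, and the smaller the ion.
Nuclear charges: Al3+ (Z=13), Mg2+ (Z=12), O2- (Z=8).
Smallest to largest: Al3+ < Mg2+ < O2-.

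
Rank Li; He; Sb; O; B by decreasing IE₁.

Removing the outermost electron gets harder across a period and easier down a group.
Neither a single period nor a single group — weigh both effects.
B > Li: B lies to the right of Li in period 2, so the across-period effect alone puts B higher.
Sb > B: period and group pull opposite ways; the across-period shift dominates (831 vs 801 kJ/mol).
O > Sb: both effects reinforce here, so O is clearly the higher of the two.
He > O: both effects reinforce here, so He is clearly the higher of the two.
Approximate values (kJ/mol): He 2372, Li 520, B 801, O 1314, Sb 831.
So from highest to lowest: He > O > Sb > B > Li.

He, O, Sb, B, Li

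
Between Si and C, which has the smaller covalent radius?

C is in period 2, group 14; Si is in period 3, group 14.
Across a period the added protons contract the valence shell; down a group each new principal shell makes the atom larger.
All are in group 14, so atomic radius increases down the group.
So C has the smaller covalent radius (C < Si).

C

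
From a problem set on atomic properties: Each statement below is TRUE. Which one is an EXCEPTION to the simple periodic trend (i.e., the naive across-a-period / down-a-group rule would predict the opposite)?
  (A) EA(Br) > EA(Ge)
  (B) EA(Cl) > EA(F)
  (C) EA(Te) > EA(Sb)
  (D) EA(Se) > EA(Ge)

The general trend: electron affinity increases across a period and decreases down a group.
(A) Br (period 4, group 17) vs Ge (period 4, group 14): the stated order agrees with the simple trend.
(B) Cl (period 3, group 17) vs F (period 2, group 17): the stated order contradicts the simple trend.
(C) Te (period 5, group 16) vs Sb (period 5, group 15): the stated order agrees with the simple trend.
(D) Se (period 4, group 16) vs Ge (period 4, group 14): the stated order agrees with the simple trend.
The exception is (B): F's small 2p subshell makes the incoming electron feel strong e⁻–e⁻ repulsion, so Cl actually releases more energy on gaining an electron.

(B)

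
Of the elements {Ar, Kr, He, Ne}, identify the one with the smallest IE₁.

Kr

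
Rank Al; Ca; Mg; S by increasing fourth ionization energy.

S < Ca < Mg < Al

IE_4 is the cost of taking one more electron from the +3 cation: Al³⁺ is the bare [Ne] core; Ca³⁺ is already 1 electron into the core; Mg³⁺ is already 1 electron into the core; S³⁺ still has 3 valence electrons.
Pulling an electron out of a noble-gas core costs far more than removing a remaining valence electron, so Ca, Mg and Al sit at the high end of IE_4.
The numbers (kJ/mol): Al 11577, Ca 6491, Mg 10543, S 4556.
Hence IE_4: S < Ca < Mg < Al.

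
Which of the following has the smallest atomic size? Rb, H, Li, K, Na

H is in period 1, group 1; Li is in period 2, group 1; Na is in period 3, group 1; K is in period 4, group 1; Rb is in period 5, group 1.
Moving right in a period, electrons are added to the same shell under a stronger nuclear pull, so atoms get smaller; moving down, a new shell is opened and atoms get larger.
All are in group 1, so atomic radius increases down the group.
The smallest atomic size among these belongs to H.

H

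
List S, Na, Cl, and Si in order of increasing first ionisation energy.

Na, Si, S, Cl

Na is in period 3, group 1; Si is in period 3, group 14; S is in period 3, group 16; Cl is in period 3, group 17.
IE₁ increases left→right with effective nuclear charge and decreases top→bottom as the valence shell moves farther out.
All lie in period 3, so first ionization energy increases left to right.
So from lowest to highest: Na < Si < S < Cl.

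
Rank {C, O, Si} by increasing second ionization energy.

Si, C, O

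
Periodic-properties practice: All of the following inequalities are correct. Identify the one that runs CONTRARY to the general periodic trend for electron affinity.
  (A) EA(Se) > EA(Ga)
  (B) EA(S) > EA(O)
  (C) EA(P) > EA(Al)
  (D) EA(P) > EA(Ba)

(B)

The general trend: electron affinity increases across a period and decreases down a group.
(A) Se (period 4, group 16) vs Ga (period 4, group 13): the stated order agrees with the simple trend.
(B) S (period 3, group 16) vs O (period 2, group 16): the stated order contradicts the simple trend.
(C) P (period 3, group 15) vs Al (period 3, group 13): the stated order agrees with the simple trend.
(D) P (period 3, group 15) vs Ba (period 6, group 2): the stated order agrees with the simple trend.
The exception is (B): the compact 2p subshell of O repels the added electron more than S's larger 3p does.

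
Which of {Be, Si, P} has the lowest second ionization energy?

The second ionization energy removes an electron from the +1 ion. For each element: Be⁺ still has 1 valence electron; Si⁺ still has 3 valence electrons; P⁺ still has 4 valence electrons.
All are still removing valence electrons, so compare the +1 ions as you would atoms: IE_2 generally rises across a period (higher Z_eff) and falls down a group (larger shell), subject to the usual subshell exceptions.
Valence configurations: Be⁺ [He]2s¹, Si⁺ [Ne]3s²3p¹, P⁺ [Ne]3s²3p².
Approximate IE_2 values (kJ/mol): Be 1757, Si 1577, P 1907.
Hence IE_2: Si < Be < P.

Si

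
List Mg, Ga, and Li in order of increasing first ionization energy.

Li is in period 2, group 1; Mg is in period 3, group 2; Ga is in period 4, group 13.
Removing the outermost electron gets harder across a period and easier down a group.
These sit on a diagonal, where the across-period and down-group effects partly cancel.
Ga > Li: the two effects oppose for this pair; the across-period effect wins (579 vs 520 kJ/mol).
Mg > Ga: the two effects oppose for this pair; the down-group effect wins (738 vs 579 kJ/mol).
For reference (kJ/mol): Li 520, Mg 738, Ga 579.
So from lowest to highest: Li < Ga < Mg.

Li < Ga < Mg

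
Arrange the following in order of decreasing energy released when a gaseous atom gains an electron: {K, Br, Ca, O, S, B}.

Br > S > O > K > B > Ca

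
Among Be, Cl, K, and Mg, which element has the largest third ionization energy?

Be

The third ionization energy removes an electron from the +2 ion. For each element: Be²⁺ is the bare [He] core; Cl²⁺ still has 5 valence electrons; K²⁺ is already 1 electron into the core; Mg²⁺ is the bare [Ne] core.
Breaking into a closed-shell core is much more expensive than removing a leftover valence electron — K, Mg and Be have the largest IE_3 here.
Tabulated IE_3 (kJ/mol): Be 14849, Cl 3822, K 4420, Mg 7733.
Putting it together, IE_3: Cl < K < Mg < Be.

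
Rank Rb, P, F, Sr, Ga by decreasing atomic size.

F is in period 2, group 17; P is in period 3, group 15; Ga is in period 4, group 13; Rb is in period 5, group 1; Sr is in period 5, group 2.
Moving right in a period, electrons are added to the same shell under a stronger nuclear pull, so atoms get smaller; moving down, a new shell is opened and atoms get larger.
Neither a single period nor a single group — weigh both effects.
P > F: relative to F, both the across-period and down-group shifts push P's atomic radius up.
Ga > P: relative to P, both the across-period and down-group shifts push Ga's atomic radius up.
Sr > Ga: both effects reinforce here, so Sr is clearly the larger of the two.
Rb > Sr: both are in period 5; the period trend gives Rb the larger value.
For reference (pm): F 64, P 111, Ga 124, Rb 210, Sr 185.
So from largest to smallest: Rb > Sr > Ga > P > F.

Rb > Sr > Ga > P > F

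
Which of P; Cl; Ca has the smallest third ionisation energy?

The third ionization energy removes an electron from the +2 ion. For each element: P²⁺ still has 3 valence electrons; Cl²⁺ still has 5 valence electrons; Ca²⁺ is the bare [Ar] core.
Breaking into a closed-shell core is much more expensive than removing a leftover valence electron — Ca has the largest IE_3 here.
Valence configurations: P²⁺ [Ne]3s²3p¹, Cl²⁺ [Ne]3s²3p³.
Approximate IE_3 values (kJ/mol): P 2914, Cl 3822, Ca 4912.
Overall IE_3 order: P < Cl < Ca.

P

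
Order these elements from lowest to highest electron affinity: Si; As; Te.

Si is in period 3, group 14; As is in period 4, group 15; Te is in period 5, group 16.
Atoms with high Z_eff and room in the valence shell (especially the halogens) have the most exothermic electron affinities.
A diagonal step moves right (one effect) and down (the opposite effect) at once.
Si > As: the two effects oppose for this pair; the down-group effect wins (134 vs 78 kJ/mol).
Te > Si: the two effects oppose for this pair; the across-period effect wins (190 vs 134 kJ/mol).
Tabulated electron affinity (kJ/mol): Si 134, As 78, Te 190.
So from lowest to highest: As < Si < Te.

As < Si < Te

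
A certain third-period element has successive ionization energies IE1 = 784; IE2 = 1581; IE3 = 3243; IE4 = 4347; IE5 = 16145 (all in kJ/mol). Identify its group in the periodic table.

Group 14

Look for the largest jump between consecutive ionization energies: IE5/IE4 ≈ 3.7, far larger than any earlier ratio.
That jump marks the point where a core electron is being removed. So the atom has 4 valence electrons.
A main-group element with 4 valence electrons is in group 14.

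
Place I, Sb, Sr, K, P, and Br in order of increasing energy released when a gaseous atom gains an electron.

Sr, K, P, Sb, I, Br

EA tends to increase across a period and decrease down a group, though the pattern is less regular than for IE or radius.
Here both period and group differ, so the two effects have to be weighed against each other.
K > Sr: period and group pull opposite ways; the down-group shift dominates (48 vs 5 kJ/mol).
P > K: both effects reinforce here, so P is clearly the higher of the two.
Sb > P: this pair runs against the simple trend — see the exception note.
I > Sb: both are in period 5; the period trend gives I the larger value.
Br > I: they share group 17; the group trend gives Br the larger value.
Note the exception: Sb has a higher electron affinity than P, contrary to the simple trend — both are half-filled np³, but the pairing/repulsion penalty for the added electron shrinks as the p orbitals become larger and more diffuse down the group, and for Sb that outweighs the weaker nuclear attraction.
For reference (kJ/mol): P 72, K 48, Br 325, Sr 5, Sb 103, I 295.
So from lowest to highest: Sr < K < P < Sb < I < Br.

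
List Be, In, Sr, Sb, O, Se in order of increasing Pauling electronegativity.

Be is in period 2, group 2; O is in period 2, group 16; Se is in period 4, group 16; Sr is in period 5, group 2; In is in period 5, group 13; Sb is in period 5, group 15.
EN rises left→right (higher Z_eff, smaller atoms) and falls top→bottom (larger, more shielded atoms).
These span different periods and groups, so the two trends combine.
Be > Sr: they share group 2; the group trend gives Be the larger value.
In > Be: the two effects oppose for this pair; the across-period effect wins (1.78 vs 1.57).
Sb > In: both are in period 5; the period trend gives Sb the larger value.
Se > Sb: relative to Sb, both the across-period and down-group shifts push Se's electronegativity up.
O > Se: they share group 16; the group trend gives O the larger value.
For reference (Pauling): Be 1.57, O 3.44, Se 2.55, Sr 0.95, In 1.78, Sb 2.05.
So from lowest to highest: Sr < Be < In < Sb < Se < O.

Sr < Be < In < Sb < Se < O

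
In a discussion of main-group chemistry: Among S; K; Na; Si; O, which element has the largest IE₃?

Consider each +2 ion: S²⁺ still has 4 valence electrons; K²⁺ is already 1 electron into the core; Na²⁺ is already 1 electron into the core; Si²⁺ still has 2 valence electrons; O²⁺ still has 4 valence electrons.
Usually core removal costs more than valence removal, but here the competition is close: a tightly held n=2 valence electron can cost more to remove than an n=3 core electron, so the actual values have to decide it.
Valence configurations: S²⁺ [Ne]3s²3p², Si²⁺ [Ne]3s², O²⁺ [He]2s²2p².
The numbers (kJ/mol): S 3357, K 4420, Na 6910, Si 3232, O 5300.
Overall IE_3 order: Si < S < K < O < Na.

Na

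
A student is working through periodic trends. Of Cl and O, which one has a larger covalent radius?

O is in period 2, group 16; Cl is in period 3, group 17.
Moving right in a period, electrons are added to the same shell under a stronger nuclear pull, so atoms get smaller; moving down, a new shell is opened and atoms get larger.
A diagonal step moves right (one effect) and down (the opposite effect) at once.
Cl > O: period and group pull opposite ways; the down-group shift dominates (99 vs 63 pm).
Tabulated atomic radius (pm): O 63, Cl 99.
So Cl has the larger covalent radius (Cl > O).

Cl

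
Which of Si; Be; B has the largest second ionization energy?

After 1 electron has been removed, what remains? Si⁺ still has 3 valence electrons; Be⁺ still has 1 valence electron; B⁺ still has 2 valence electrons.
All are still removing valence electrons, so compare the +1 ions as you would atoms: IE_2 generally rises across a period (higher Z_eff) and falls down a group (larger shell), subject to the usual subshell exceptions.
Valence configurations: Si⁺ [Ne]3s²3p¹, Be⁺ [He]2s¹, B⁺ [He]2s².
Approximate IE_2 values (kJ/mol): Si 1577, Be 1757, B 2427.
Overall IE_2 order: Si < Be < B.

B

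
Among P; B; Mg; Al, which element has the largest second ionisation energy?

Consider each +1 ion: P⁺ still has 4 valence electrons; B⁺ still has 2 valence electrons; Mg⁺ still has 1 valence electron; Al⁺ still has 2 valence electrons.
All are still removing valence electrons, so compare the +1 ions as you would atoms: IE_2 generally rises across a period (higher Z_eff) and falls down a group (larger shell), subject to the usual subshell exceptions.
Valence configurations: P⁺ [Ne]3s²3p², B⁺ [He]2s², Mg⁺ [Ne]3s¹, Al⁺ [Ne]3s².
The numbers (kJ/mol): P 1907, B 2427, Mg 1451, Al 1817.
Hence IE_2: Mg < Al < P < B.

B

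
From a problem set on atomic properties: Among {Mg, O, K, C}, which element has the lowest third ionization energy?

IE_3 is the cost of taking one more electron from the +2 cation: Mg²⁺ is the bare [Ne] core; O²⁺ still has 4 valence electrons; K²⁺ is already 1 electron into the core; C²⁺ still has 2 valence electrons.
Usually core removal costs more than valence removal, but here the competition is close: a tightly held n=2 valence electron can cost more to remove than an n=3 core electron, so the actual values have to decide it.
Valence configurations: O²⁺ [He]2s²2p², C²⁺ [He]2s².
The numbers (kJ/mol): Mg 7733, O 5300, K 4420, C 4620.
So the third ionization energies run K < C < O < Mg.

K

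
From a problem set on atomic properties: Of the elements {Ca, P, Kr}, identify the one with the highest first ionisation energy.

Kr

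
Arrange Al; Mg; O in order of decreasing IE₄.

The fourth ionization energy removes an electron from the +3 ion. For each element: Al³⁺ is the bare [Ne] core; Mg³⁺ is already 1 electron into the core; O³⁺ still has 3 valence electrons.
Pulling an electron out of a noble-gas core costs far more than removing a remaining valence electron, so Mg and Al sit at the high end of IE_4.
Tabulated IE_4 (kJ/mol): Al 11577, Mg 10543, O 7469.
Putting it together, IE_4: O < Mg < Al.

Al > Mg > O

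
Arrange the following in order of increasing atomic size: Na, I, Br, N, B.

N < B < Br < I < Na

B is in period 2, group 13; N is in period 2, group 15; Na is in period 3, group 1; Br is in period 4, group 17; I is in period 5, group 17.
Moving right in a period, electrons are added to the same shell under a stronger nuclear pull, so atoms get smaller; moving down, a new shell is opened and atoms get larger.
Here both period and group differ, so the two effects have to be weighed against each other.
B > N: both are in period 2; the period trend gives B the larger value.
Br > B: period and group pull opposite ways; the down-group shift dominates (114 vs 85 pm).
I > Br: they share group 17; the group trend gives I the larger value.
Na > I: the two effects oppose for this pair; the across-period effect wins (155 vs 133 pm).
Tabulated atomic radius (pm): B 85, N 71, Na 155, Br 114, I 133.
So from smallest to largest: N < B < Br < I < Na.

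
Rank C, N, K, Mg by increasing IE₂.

Mg < C < N < K

Consider each +1 ion: C⁺ still has 3 valence electrons; N⁺ still has 4 valence electrons; K⁺ is the bare [Ar] core; Mg⁺ still has 1 valence electron.
Breaking into a closed-shell core is much more expensive than removing a leftover valence electron — K has the largest IE_2 here.
Valence configurations: C⁺ [He]2s²2p¹, N⁺ [He]2s²2p², Mg⁺ [Ne]3s¹.
Tabulated IE_2 (kJ/mol): C 2353, N 2856, K 3052, Mg 1451.
Overall IE_2 order: Mg < C < N < K.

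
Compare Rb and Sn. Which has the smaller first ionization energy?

IE₁ increases left→right with effective nuclear charge and decreases top→bottom as the valence shell moves farther out.
All lie in period 5, so first ionization energy increases left to right.
So Rb has the smaller first ionization energy (Rb < Sn).

Rb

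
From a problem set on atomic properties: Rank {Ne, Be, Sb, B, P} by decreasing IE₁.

Be is in period 2, group 2; B is in period 2, group 13; Ne is in period 2, group 18; P is in period 3, group 15; Sb is in period 5, group 15.
Across a period the outer electron is held more tightly (higher IE₁); down a group it sits in a higher shell, more shielded, and comes off more easily.
These span different periods and groups, so the two trends combine.
Sb > B: the two effects oppose for this pair; the across-period effect wins (831 vs 801 kJ/mol).
Be > Sb: the two effects oppose for this pair; the down-group effect wins (900 vs 831 kJ/mol).
P > Be: the two effects oppose for this pair; the across-period effect wins (1012 vs 900 kJ/mol).
Ne > P: relative to P, both the across-period and down-group shifts push Ne's first ionization energy up.
Note the exception: Be has a higher first ionization energy than B, contrary to the simple trend — removing B's lone 2p electron is easier than breaking Be's filled 2s².
For reference (kJ/mol): Be 900, B 801, Ne 2081, P 1012, Sb 831.
So from highest to lowest: Ne > P > Be > Sb > B.

Ne > P > Be > Sb > B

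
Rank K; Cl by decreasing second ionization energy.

K, Cl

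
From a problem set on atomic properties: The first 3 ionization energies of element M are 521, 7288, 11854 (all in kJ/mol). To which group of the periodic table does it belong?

Group 1

Look for the largest jump between consecutive ionization energies: IE2/IE1 ≈ 14.0, far larger than any earlier ratio.
That jump marks the point where a core electron is being removed. So the atom has 1 valence electron.
A main-group element with 1 valence electron is in group 1.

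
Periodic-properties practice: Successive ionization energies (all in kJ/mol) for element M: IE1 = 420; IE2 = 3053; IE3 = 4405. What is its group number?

Group 1

Look for the largest jump between consecutive ionization energies: IE2/IE1 ≈ 7.3, far larger than any earlier ratio.
That jump marks the point where a core electron is being removed. So the atom has 1 valence electron.
A main-group element with 1 valence electron is in group 1.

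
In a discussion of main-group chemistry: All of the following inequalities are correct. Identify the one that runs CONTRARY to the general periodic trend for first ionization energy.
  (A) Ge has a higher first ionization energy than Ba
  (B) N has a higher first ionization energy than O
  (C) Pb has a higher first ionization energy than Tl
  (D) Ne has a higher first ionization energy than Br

The general trend: first ionization energy increases across a period and decreases down a group.
(A) Ge (period 4, group 14) vs Ba (period 6, group 2): the stated order agrees with the simple trend.
(B) N (period 2, group 15) vs O (period 2, group 16): the stated order contradicts the simple trend.
(C) Pb (period 6, group 14) vs Tl (period 6, group 13): the stated order agrees with the simple trend.
(D) Ne (period 2, group 18) vs Br (period 4, group 17): the stated order agrees with the simple trend.
The exception is (B): pairing an electron in O's 2p⁴ costs repulsion energy, so O ionizes more easily than half-filled N (2p³).

(B)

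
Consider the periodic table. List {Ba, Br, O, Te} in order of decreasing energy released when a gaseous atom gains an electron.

Br > Te > O > Ba

O is in period 2, group 16; Br is in period 4, group 17; Te is in period 5, group 16; Ba is in period 6, group 2.
Atoms with high Z_eff and room in the valence shell (especially the halogens) have the most exothermic electron affinities.
These span different periods and groups, so the two trends combine.
O > Ba: relative to Ba, both the across-period and down-group shifts push O's electron affinity up.
Te > O: this pair runs against the simple trend — see the exception note.
Br > Te: both effects reinforce here, so Br is clearly the higher of the two.
Note the exception: Te has a higher electron affinity than O, contrary to the simple trend — O's compact 2p subshell gives strong electron–electron repulsion on the added electron.
Tabulated electron affinity (kJ/mol): O 141, Br 325, Te 190, Ba 14.
So from highest to lowest: Br > Te > O > Ba.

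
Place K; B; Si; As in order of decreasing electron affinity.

Si > As > K > B

B is in period 2, group 13; Si is in period 3, group 14; K is in period 4, group 1; As is in period 4, group 15.
Electron affinity generally becomes more exothermic across a period toward the halogens and less exothermic down a group.
Neither a single period nor a single group — weigh both effects.
K > B: this pair runs against the simple trend — see the exception note.
As > K: both are in period 4; the period trend gives As the larger value.
Si > As: the two effects oppose for this pair; the down-group effect wins (134 vs 78 kJ/mol).
Note the exception: K has a higher electron affinity than B, contrary to the simple trend — B's ns²np¹ configuration gives only a small electron affinity — the sparsely filled np subshell binds an added electron weakly.
Tabulated electron affinity (kJ/mol): B 27, Si 134, K 48, As 78.
So from highest to lowest: Si > As > K > B.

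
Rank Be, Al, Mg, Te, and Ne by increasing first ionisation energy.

Al, Mg, Te, Be, Ne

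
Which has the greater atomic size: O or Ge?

Ge

O is in period 2, group 16; Ge is in period 4, group 14.
Moving right in a period, electrons are added to the same shell under a stronger nuclear pull, so atoms get smaller; moving down, a new shell is opened and atoms get larger.
Here both period and group differ, so the two effects have to be weighed against each other.
Ge > O: relative to O, both the across-period and down-group shifts push Ge's atomic radius up.
For reference (pm): O 63, Ge 121.
So Ge has the greater atomic size (Ge > O).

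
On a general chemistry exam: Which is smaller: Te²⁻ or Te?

Forming Te²⁻ adds 2 electrons to Te. More electron–electron repulsion in the same shell, with unchanged nuclear charge, lets the cloud expand.
An anion is larger than its parent atom: Te²⁻ > Te.

Te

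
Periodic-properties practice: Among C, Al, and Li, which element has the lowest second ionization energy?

Al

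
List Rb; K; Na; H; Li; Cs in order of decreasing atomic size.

H is in period 1, group 1; Li is in period 2, group 1; Na is in period 3, group 1; K is in period 4, group 1; Rb is in period 5, group 1; Cs is in period 6, group 1.
Moving right in a period, electrons are added to the same shell under a stronger nuclear pull, so atoms get smaller; moving down, a new shell is opened and atoms get larger.
All are in group 1, so atomic radius increases down the group.
So from largest to smallest: Cs > Rb > K > Na > Li > H.

Cs > Rb > K > Na > Li > H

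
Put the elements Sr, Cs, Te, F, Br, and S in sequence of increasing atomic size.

F is in period 2, group 17; S is in period 3, group 16; Br is in period 4, group 17; Sr is in period 5, group 2; Te is in period 5, group 16; Cs is in period 6, group 1.
Across a period the added protons contract the valence shell; down a group each new principal shell makes the atom larger.
These span different periods and groups, so the two trends combine.
S > F: both effects reinforce here, so S is clearly the larger of the two.
Br > S: period and group pull opposite ways; the down-group shift dominates (114 vs 103 pm).
Te > Br: relative to Br, both the across-period and down-group shifts push Te's atomic radius up.
Sr > Te: both are in period 5; the period trend gives Sr the larger value.
Cs > Sr: relative to Sr, both the across-period and down-group shifts push Cs's atomic radius up.
Approximate values (pm): F 64, S 103, Br 114, Sr 185, Te 136, Cs 232.
So from smallest to largest: F < S < Br < Te < Sr < Cs.

F < S < Br < Te < Sr < Cs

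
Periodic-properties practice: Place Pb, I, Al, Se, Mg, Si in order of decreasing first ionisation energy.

I > Se > Si > Mg > Pb > Al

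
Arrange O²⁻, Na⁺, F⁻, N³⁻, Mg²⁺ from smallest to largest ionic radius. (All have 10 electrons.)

Mg²⁺ < Na⁺ < F⁻ < O²⁻ < N³⁻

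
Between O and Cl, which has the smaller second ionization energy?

Cl

After 1 electron has been removed, what remains? O⁺ still has 5 valence electrons; Cl⁺ still has 6 valence electrons.
All are still removing valence electrons, so compare the +1 ions as you would atoms: IE_2 generally rises across a period (higher Z_eff) and falls down a group (larger shell), subject to the usual subshell exceptions.
Valence configurations: O⁺ [He]2s²2p³, Cl⁺ [Ne]3s²3p⁴.
Approximate IE_2 values (kJ/mol): O 3388, Cl 2298.
So the second ionization energies run Cl < O.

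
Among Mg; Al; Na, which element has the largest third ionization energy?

Mg

IE_3 is the cost of taking one more electron from the +2 cation: Mg²⁺ is the bare [Ne] core; Al²⁺ still has 1 valence electron; Na²⁺ is already 1 electron into the core.
Core electrons are held far more tightly than valence electrons, so Na and Mg top the IE_3 order.
Approximate IE_3 values (kJ/mol): Mg 7733, Al 2745, Na 6910.
Putting it together, IE_3: Al < Na < Mg.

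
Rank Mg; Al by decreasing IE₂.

Al, Mg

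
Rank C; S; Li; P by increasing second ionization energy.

Consider each +1 ion: C⁺ still has 3 valence electrons; S⁺ still has 5 valence electrons; Li⁺ is the bare [He] core; P⁺ still has 4 valence electrons.
Pulling an electron out of a noble-gas core costs far more than removing a remaining valence electron, so Li sits at the high end of IE_2.
Valence configurations: C⁺ [He]2s²2p¹, S⁺ [Ne]3s²3p³, P⁺ [Ne]3s²3p².
The numbers (kJ/mol): C 2353, S 2252, Li 7298, P 1907.
So the second ionization energies run P < S < C < Li.

P, S, C, Li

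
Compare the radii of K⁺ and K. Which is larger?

Forming K⁺ removes 1 electron from K. Fewer electrons for the same nuclear charge means less shielding and a higher Z_eff on the remaining electrons, and for main-group metals the entire outer shell is lost.
A cation is smaller than its parent atom: K⁺ < K.

K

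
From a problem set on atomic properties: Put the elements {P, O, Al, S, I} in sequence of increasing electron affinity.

Al < P < O < S < I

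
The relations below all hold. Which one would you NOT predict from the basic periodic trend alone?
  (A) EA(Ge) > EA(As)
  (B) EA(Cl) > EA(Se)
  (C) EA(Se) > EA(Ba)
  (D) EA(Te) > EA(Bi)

(A)

The general trend: electron affinity increases across a period and decreases down a group.
(A) Ge (period 4, group 14) vs As (period 4, group 15): the stated order contradicts the simple trend.
(B) Cl (period 3, group 17) vs Se (period 4, group 16): the stated order agrees with the simple trend.
(C) Se (period 4, group 16) vs Ba (period 6, group 2): the stated order agrees with the simple trend.
(D) Te (period 5, group 16) vs Bi (period 6, group 15): the stated order agrees with the simple trend.
The exception is (A): adding an electron to As's half-filled 4p³ is unfavourable, so Ge (4p²) has the more exothermic EA.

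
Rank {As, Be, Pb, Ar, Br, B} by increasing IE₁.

Be is in period 2, group 2; B is in period 2, group 13; Ar is in period 3, group 18; As is in period 4, group 15; Br is in period 4, group 17; Pb is in period 6, group 14.
First ionization energy rises across a period (greater Z_eff holds electrons more tightly) and falls down a group (valence electrons are farther from the nucleus).
These span different periods and groups, so the two trends combine.
B > Pb: the two effects oppose for this pair; the down-group effect wins (801 vs 716 kJ/mol).
Be > B: this pair runs against the simple trend — see the exception note.
As > Be: period and group pull opposite ways; the across-period shift dominates (947 vs 900 kJ/mol).
Br > As: Br lies to the right of As in period 4, so the across-period effect alone puts Br higher.
Ar > Br: relative to Br, both the across-period and down-group shifts push Ar's first ionization energy up.
Note the exception: Be has a higher first ionization energy than B, contrary to the simple trend — removing B's lone 2p electron is easier than breaking Be's filled 2s².
For reference (kJ/mol): Be 900, B 801, Ar 1521, As 947, Br 1140, Pb 716.
So from lowest to highest: Pb < B < Be < As < Br < Ar.

Pb, B, Be, As, Br, Ar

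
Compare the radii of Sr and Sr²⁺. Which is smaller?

Sr²⁺

Forming Sr²⁺ removes 2 electrons from Sr. Fewer electrons for the same nuclear charge means less shielding and a higher Z_eff on the remaining electrons, and for main-group metals the entire outer shell is lost.
A cation is smaller than its parent atom: Sr²⁺ < Sr.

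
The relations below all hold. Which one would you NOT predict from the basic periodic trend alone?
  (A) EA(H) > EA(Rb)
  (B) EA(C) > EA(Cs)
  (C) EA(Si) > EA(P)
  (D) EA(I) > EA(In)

The general trend: electron affinity increases across a period and decreases down a group.
(A) H (period 1, group 1) vs Rb (period 5, group 1): the stated order agrees with the simple trend.
(B) C (period 2, group 14) vs Cs (period 6, group 1): the stated order agrees with the simple trend.
(C) Si (period 3, group 14) vs P (period 3, group 15): the stated order contradicts the simple trend.
(D) I (period 5, group 17) vs In (period 5, group 13): the stated order agrees with the simple trend.
The exception is (C): adding an electron to P's half-filled 3p³ is unfavourable, so Si (3p²) has the more exothermic EA.

(C)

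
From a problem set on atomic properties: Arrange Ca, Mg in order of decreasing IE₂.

Mg > Ca

After 1 electron has been removed, what remains? Ca⁺ still has 1 valence electron; Mg⁺ still has 1 valence electron.
All are still removing valence electrons, so compare the +1 ions as you would atoms: IE_2 generally rises across a period (higher Z_eff) and falls down a group (larger shell), subject to the usual subshell exceptions.
Valence configurations: Ca⁺ [Ar]4s¹, Mg⁺ [Ne]3s¹.
Tabulated IE_2 (kJ/mol): Ca 1145, Mg 1451.
Overall IE_2 order: Ca < Mg.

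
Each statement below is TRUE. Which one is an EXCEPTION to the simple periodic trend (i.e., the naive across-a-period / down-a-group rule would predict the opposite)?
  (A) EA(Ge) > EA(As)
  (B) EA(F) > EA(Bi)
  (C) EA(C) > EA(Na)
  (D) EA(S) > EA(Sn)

The general trend: electron affinity increases across a period and decreases down a group.
(A) Ge (period 4, group 14) vs As (period 4, group 15): the stated order contradicts the simple trend.
(B) F (period 2, group 17) vs Bi (period 6, group 15): the stated order agrees with the simple trend.
(C) C (period 2, group 14) vs Na (period 3, group 1): the stated order agrees with the simple trend.
(D) S (period 3, group 16) vs Sn (period 5, group 14): the stated order agrees with the simple trend.
The exception is (A): adding an electron to As's half-filled 4p³ is unfavourable, so Ge (4p²) has the more exothermic EA.

(A)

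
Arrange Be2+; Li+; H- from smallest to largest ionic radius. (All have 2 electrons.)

All of these have 2 electrons, so size is governed by nuclear charge alone: the more protons, the stronger the pull on the same electron cloud, and the smaller the ion.
Nuclear charges: Be2+ (Z=4), Li+ (Z=3), H- (Z=1).
Smallest to largest: Be2+ < Li+ < H-.

Be2+ < Li+ < H-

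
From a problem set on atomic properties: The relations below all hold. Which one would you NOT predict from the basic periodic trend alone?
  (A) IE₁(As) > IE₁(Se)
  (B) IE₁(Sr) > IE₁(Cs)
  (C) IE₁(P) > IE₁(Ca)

(A)

The general trend: IE₁ increases across a period and decreases down a group.
(A) As (period 4, group 15) vs Se (period 4, group 16): the stated order contradicts the simple trend.
(B) Sr (period 5, group 2) vs Cs (period 6, group 1): the stated order agrees with the simple trend.
(C) P (period 3, group 15) vs Ca (period 4, group 2): the stated order agrees with the simple trend.
The exception is (A): Se (4p⁴) ionizes more easily than half-filled As (4p³).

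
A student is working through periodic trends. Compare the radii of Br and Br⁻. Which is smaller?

Br

Forming Br⁻ adds 1 electron to Br. More electron–electron repulsion in the same shell, with unchanged nuclear charge, lets the cloud expand.
An anion is larger than its parent atom: Br⁻ > Br.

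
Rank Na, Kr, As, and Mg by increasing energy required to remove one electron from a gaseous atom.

Na < Mg < As < Kr

Na is in period 3, group 1; Mg is in period 3, group 2; As is in period 4, group 15; Kr is in period 4, group 18.
Across a period the outer electron is held more tightly (higher IE₁); down a group it sits in a higher shell, more shielded, and comes off more easily.
These span different periods and groups, so the two trends combine.
Mg > Na: Mg lies to the right of Na in period 3, so the across-period effect alone puts Mg higher.
As > Mg: period and group pull opposite ways; the across-period shift dominates (947 vs 738 kJ/mol).
Kr > As: Kr lies to the right of As in period 4, so the across-period effect alone puts Kr higher.
Approximate values (kJ/mol): Na 496, Mg 738, As 947, Kr 1351.
So from lowest to highest: Na < Mg < As < Kr.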